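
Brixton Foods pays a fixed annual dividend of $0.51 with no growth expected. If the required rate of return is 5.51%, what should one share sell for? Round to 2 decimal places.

Zero-growth DDM (perpetuity): P₀ = D/r = 0.51 / 0.0551 = 9.2559

$9.26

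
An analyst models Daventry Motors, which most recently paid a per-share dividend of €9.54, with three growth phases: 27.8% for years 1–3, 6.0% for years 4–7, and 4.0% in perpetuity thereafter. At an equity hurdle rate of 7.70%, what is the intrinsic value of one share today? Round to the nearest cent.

Three-stage DDM. Project D₁…D_7; terminal Gordon value at t=7 with g = 0.04; discount at r = 0.077.
D_1 = 12.1921
D_2 = 15.5815
D_3 = 19.9132
D_4 = 21.1080
D_5 = 22.3745
D_6 = 23.7169
D_7 = 25.1399
TV_7 = 26.1455/(0.077−0.04) = 706.6364
P₀ = Σ Dₜ/(1+r)ᵗ + TV_7/(1+r)^7 = 522.4006

€522.40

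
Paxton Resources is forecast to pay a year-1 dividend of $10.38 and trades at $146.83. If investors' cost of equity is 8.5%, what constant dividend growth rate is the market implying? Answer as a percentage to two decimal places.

1.43%

From P₀ = D₁/(r − g), the implied growth is g = r − D₁/P₀.
g = 0.085 − 10.38/146.83 = 0.085 − 0.07069 = 0.01431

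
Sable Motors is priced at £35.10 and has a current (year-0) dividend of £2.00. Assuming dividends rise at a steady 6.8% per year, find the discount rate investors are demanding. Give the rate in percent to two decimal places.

Rearranging the constant-growth DDM: r = D₁/P₀ + g.
D₁ = 2.00 × (1 + 0.068) = 2.1360.
r = 2.1360 / 35.10 + 0.068 = 0.06085 + 0.068 = 0.12885

12.89%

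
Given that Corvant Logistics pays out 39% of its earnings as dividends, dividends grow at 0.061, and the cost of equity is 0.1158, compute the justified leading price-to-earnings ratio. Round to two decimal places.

Justified leading P/E = b/(r−g) = 0.39/(0.1158−0.061) = 7.1168

7.12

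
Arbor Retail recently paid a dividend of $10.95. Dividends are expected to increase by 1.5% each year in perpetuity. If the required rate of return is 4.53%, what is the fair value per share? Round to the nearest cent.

Gordon growth model: P₀ = D₁/(r − g). D₁ = 10.95 × (1 + 0.015) = 11.1142.
P₀ = 11.1142 / (0.0453 − 0.015) = 11.1142 / 0.0303 = 366.8069

$366.81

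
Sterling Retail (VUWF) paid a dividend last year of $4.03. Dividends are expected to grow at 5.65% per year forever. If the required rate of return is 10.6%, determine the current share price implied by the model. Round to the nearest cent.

Gordon growth model: P₀ = D₁/(r − g). D₁ = 4.03 × (1 + 0.0565) = 4.2577.
P₀ = 4.2577 / (0.106 − 0.0565) = 4.2577 / 0.0495 = 86.0140

$86.01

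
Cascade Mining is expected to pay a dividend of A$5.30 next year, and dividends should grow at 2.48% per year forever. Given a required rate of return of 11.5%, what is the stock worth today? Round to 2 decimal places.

Gordon growth model: P₀ = D₁/(r − g), with D₁ = 5.30 given directly.
P₀ = 5.3000 / (0.115 − 0.0248) = 5.3000 / 0.0902 = 58.7583

A$58.76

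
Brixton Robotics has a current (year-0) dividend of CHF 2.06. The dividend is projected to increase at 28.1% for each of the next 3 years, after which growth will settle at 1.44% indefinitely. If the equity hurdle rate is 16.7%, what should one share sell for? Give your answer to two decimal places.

Two-stage DDM. Project D₁…D_3 at 0.281, terminal growth 0.0144, discount at r = 0.167.
D_1 = 2.6389
D_2 = 3.3804
D_3 = 4.3303
Terminal value at t=3: TV = D_4/(r−g) = 4.3926/(0.167−0.0144) = 28.7852
P₀ = 2.6389/(1+0.167)^1 + 3.3804/(1+0.167)^2 + 4.3303/(1+0.167)^3 + 28.7852/(1+0.167)^3 = 25.5796

CHF 25.58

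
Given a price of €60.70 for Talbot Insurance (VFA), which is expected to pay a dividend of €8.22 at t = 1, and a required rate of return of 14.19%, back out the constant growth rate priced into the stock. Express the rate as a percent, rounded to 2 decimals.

From P₀ = D₁/(r − g), the implied growth is g = r − D₁/P₀.
g = 0.1419 − 8.22/60.70 = 0.1419 − 0.13542 = 0.00648

0.65%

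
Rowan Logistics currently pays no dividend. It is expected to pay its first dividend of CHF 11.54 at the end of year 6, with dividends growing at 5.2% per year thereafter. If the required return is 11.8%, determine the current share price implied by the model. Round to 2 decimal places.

CHF 100.10

Deferred-dividend DDM. At t=5 the remaining stream is a growing perpetuity with first payment D_6 = 11.54.
V_5 = D_6/(r−g) = 11.54/(0.118−0.052) = 174.8485
P₀ = V_5/(1+r)^5 = 174.8485/(1+0.118)^5 = 100.1043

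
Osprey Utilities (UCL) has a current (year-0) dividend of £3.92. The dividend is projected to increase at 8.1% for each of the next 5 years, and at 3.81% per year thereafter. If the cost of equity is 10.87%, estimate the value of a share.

Two-stage DDM. Project D₁…D_5 at 0.081, terminal growth 0.0381, discount at r = 0.1087.
D_1 = 4.2375
D_2 = 4.5808
D_3 = 4.9518
D_4 = 5.3529
D_5 = 5.7865
Terminal value at t=5: TV = D_6/(r−g) = 6.0069/(0.1087−0.0381) = 85.0842
P₀ = 4.2375/(1+0.1087)^1 + 4.5808/(1+0.1087)^2 + 4.9518/(1+0.1087)^3 + 5.3529/(1+0.1087)^4 + 5.7865/(1+0.1087)^5 + 85.0842/(1+0.1087)^5 = 68.9690

£68.97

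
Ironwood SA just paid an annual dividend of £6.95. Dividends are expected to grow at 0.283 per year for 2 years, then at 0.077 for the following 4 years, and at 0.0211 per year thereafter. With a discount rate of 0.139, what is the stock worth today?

£108.43

Three-stage DDM. Project D₁…D_6; terminal Gordon value at t=6 with g = 0.0211; discount at r = 0.139.
D_1 = 8.9169
D_2 = 11.4403
D_3 = 12.3212
D_4 = 13.2700
D_5 = 14.2917
D_6 = 15.3922
TV_6 = 15.7170/(0.139−0.0211) = 133.3078
P₀ = Σ Dₜ/(1+r)ᵗ + TV_6/(1+r)^6 = 108.4287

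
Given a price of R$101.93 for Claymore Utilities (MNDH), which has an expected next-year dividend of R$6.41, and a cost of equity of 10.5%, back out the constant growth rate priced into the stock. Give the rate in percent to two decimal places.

From P₀ = D₁/(r − g), the implied growth is g = r − D₁/P₀.
g = 0.105 − 6.41/101.93 = 0.105 − 0.06289 = 0.04211

4.21%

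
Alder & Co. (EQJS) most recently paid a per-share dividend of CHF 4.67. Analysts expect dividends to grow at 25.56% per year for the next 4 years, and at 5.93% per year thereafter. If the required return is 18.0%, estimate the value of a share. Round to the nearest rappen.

CHF 74.41

Two-stage DDM. Project D₁…D_4 at 0.2556, terminal growth 0.0593, discount at r = 0.18.
D_1 = 5.8637
D_2 = 7.3624
D_3 = 9.2442
D_4 = 11.6071
Terminal value at t=4: TV = D_5/(r−g) = 12.2954/(0.18−0.0593) = 101.8671
P₀ = 5.8637/(1+0.18)^1 + 7.3624/(1+0.18)^2 + 9.2442/(1+0.18)^3 + 11.6071/(1+0.18)^4 + 101.8671/(1+0.18)^4 = 74.4118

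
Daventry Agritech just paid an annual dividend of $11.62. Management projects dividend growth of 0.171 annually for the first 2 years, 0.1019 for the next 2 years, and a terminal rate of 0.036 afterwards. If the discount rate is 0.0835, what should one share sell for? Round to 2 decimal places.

$360.14

Three-stage DDM. Project D₁…D_4; terminal Gordon value at t=4 with g = 0.036; discount at r = 0.0835.
D_1 = 13.6070
D_2 = 15.9338
D_3 = 17.5575
D_4 = 19.3466
TV_4 = 20.0431/(0.0835−0.036) = 421.9592
P₀ = Σ Dₜ/(1+r)ᵗ + TV_4/(1+r)^4 = 360.1359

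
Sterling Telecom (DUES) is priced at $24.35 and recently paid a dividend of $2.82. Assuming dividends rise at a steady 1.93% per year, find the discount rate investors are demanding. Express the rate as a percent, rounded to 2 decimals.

Rearranging the constant-growth DDM: r = D₁/P₀ + g.
D₁ = 2.82 × (1 + 0.0193) = 2.8744.
r = 2.8744 / 24.35 + 0.0193 = 0.11805 + 0.0193 = 0.13735

13.73%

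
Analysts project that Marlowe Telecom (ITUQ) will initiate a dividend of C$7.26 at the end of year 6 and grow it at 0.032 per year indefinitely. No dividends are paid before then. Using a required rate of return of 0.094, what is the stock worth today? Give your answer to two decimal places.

Deferred-dividend DDM. At t=5 the remaining stream is a growing perpetuity with first payment D_6 = 7.26.
V_5 = D_6/(r−g) = 7.26/(0.094−0.032) = 117.0968
P₀ = V_5/(1+r)^5 = 117.0968/(1+0.094)^5 = 74.7237

C$74.72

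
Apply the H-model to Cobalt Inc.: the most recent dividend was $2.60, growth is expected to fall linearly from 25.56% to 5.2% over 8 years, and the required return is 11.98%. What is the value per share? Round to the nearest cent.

H-model: P₀ = D₀[(1+g_L) + H(g_S−g_L)]/(r−g_L), with H = 8/2 = 4.
P₀ = 2.60 × [(1+0.052) + 4×(0.2556−0.052)] / (0.1198−0.052)
   = 2.60 × 1.8664 / 0.0678 = 71.5729

$71.57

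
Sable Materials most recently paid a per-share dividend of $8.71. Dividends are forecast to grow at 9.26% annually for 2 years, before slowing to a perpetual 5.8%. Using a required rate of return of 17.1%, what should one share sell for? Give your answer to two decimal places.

Two-stage DDM. Project D₁…D_2 at 0.0926, terminal growth 0.058, discount at r = 0.171.
D_1 = 9.5165
D_2 = 10.3978
Terminal value at t=2: TV = D_3/(r−g) = 11.0008/(0.171−0.058) = 97.3526
P₀ = 9.5165/(1+0.171)^1 + 10.3978/(1+0.171)^2 + 97.3526/(1+0.171)^2 = 86.7056

$86.71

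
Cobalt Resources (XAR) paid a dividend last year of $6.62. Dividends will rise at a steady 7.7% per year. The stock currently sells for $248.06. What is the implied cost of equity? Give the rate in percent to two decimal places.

Rearranging the constant-growth DDM: r = D₁/P₀ + g.
D₁ = 6.62 × (1 + 0.077) = 7.1297.
r = 7.1297 / 248.06 + 0.077 = 0.02874 + 0.077 = 0.10574

10.57%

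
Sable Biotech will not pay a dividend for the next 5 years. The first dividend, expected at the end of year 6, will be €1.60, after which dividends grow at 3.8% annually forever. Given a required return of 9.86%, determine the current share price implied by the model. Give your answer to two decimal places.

€16.50

Deferred-dividend DDM. At t=5 the remaining stream is a growing perpetuity with first payment D_6 = 1.60.
V_5 = D_6/(r−g) = 1.60/(0.0986−0.038) = 26.4026
P₀ = V_5/(1+r)^5 = 26.4026/(1+0.0986)^5 = 16.4987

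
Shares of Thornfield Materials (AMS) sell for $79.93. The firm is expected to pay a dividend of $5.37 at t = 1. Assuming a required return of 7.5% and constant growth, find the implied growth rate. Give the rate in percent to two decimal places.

0.78%

From P₀ = D₁/(r − g), the implied growth is g = r − D₁/P₀.
g = 0.075 − 5.37/79.93 = 0.075 − 0.06718 = 0.00782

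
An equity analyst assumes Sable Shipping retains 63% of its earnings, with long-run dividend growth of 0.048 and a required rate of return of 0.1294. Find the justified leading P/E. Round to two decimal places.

4.55

Payout ratio b = 1 − 0.63 = 0.37.
Justified leading P/E = b/(r−g) = 0.37/(0.1294−0.048) = 4.5455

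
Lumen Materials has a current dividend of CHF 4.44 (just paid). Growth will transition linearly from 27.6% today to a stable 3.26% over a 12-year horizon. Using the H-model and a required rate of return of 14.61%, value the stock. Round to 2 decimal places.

H-model: P₀ = D₀[(1+g_L) + H(g_S−g_L)]/(r−g_L), with H = 12/2 = 6.
P₀ = 4.44 × [(1+0.0326) + 6×(0.276−0.0326)] / (0.1461−0.0326)
   = 4.44 × 2.4930 / 0.1135 = 97.5235

CHF 97.52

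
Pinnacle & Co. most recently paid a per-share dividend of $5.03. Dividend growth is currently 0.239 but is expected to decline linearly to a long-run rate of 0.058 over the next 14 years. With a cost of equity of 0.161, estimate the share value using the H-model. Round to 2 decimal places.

H-model: P₀ = D₀[(1+g_L) + H(g_S−g_L)]/(r−g_L), with H = 14/2 = 7.
P₀ = 5.03 × [(1+0.058) + 7×(0.239−0.058)] / (0.161−0.058)
   = 5.03 × 2.3250 / 0.103 = 113.5413

$113.54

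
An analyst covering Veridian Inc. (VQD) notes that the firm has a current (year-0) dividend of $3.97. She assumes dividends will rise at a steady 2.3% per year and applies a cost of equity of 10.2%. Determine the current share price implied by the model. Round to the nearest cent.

Gordon growth model: P₀ = D₁/(r − g). D₁ = 3.97 × (1 + 0.023) = 4.0613.
P₀ = 4.0613 / (0.102 − 0.023) = 4.0613 / 0.079 = 51.4090

$51.41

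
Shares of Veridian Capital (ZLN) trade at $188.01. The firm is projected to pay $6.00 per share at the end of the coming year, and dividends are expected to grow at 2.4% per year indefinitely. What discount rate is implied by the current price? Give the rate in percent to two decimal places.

Rearranging the constant-growth DDM: r = D₁/P₀ + g.
r = 6.0000 / 188.01 + 0.024 = 0.03191 + 0.024 = 0.05591

5.59%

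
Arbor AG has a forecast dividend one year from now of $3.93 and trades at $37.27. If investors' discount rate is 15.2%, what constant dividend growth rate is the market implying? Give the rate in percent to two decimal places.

From P₀ = D₁/(r − g), the implied growth is g = r − D₁/P₀.
g = 0.152 − 3.93/37.27 = 0.152 − 0.10545 = 0.04655

4.66%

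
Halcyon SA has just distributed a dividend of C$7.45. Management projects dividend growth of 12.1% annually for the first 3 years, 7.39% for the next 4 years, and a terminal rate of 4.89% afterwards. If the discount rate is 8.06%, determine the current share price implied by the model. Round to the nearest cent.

Three-stage DDM. Project D₁…D_7; terminal Gordon value at t=7 with g = 0.0489; discount at r = 0.0806.
D_1 = 8.3514
D_2 = 9.3620
D_3 = 10.4948
D_4 = 11.2703
D_5 = 12.1032
D_6 = 12.9976
D_7 = 13.9582
TV_7 = 14.6407/(0.0806−0.0489) = 461.8525
P₀ = Σ Dₜ/(1+r)ᵗ + TV_7/(1+r)^7 = 325.2604

C$325.26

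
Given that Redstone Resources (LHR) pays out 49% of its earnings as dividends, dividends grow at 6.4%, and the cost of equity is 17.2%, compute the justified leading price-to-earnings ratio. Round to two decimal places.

4.54

Justified leading P/E = b/(r−g) = 0.49/(0.172−0.064) = 4.5370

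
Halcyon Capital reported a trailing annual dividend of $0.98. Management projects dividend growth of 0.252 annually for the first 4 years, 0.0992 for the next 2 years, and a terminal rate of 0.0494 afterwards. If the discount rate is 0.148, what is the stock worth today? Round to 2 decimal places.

$21.02

Three-stage DDM. Project D₁…D_6; terminal Gordon value at t=6 with g = 0.0494; discount at r = 0.148.
D_1 = 1.2270
D_2 = 1.5362
D_3 = 1.9233
D_4 = 2.4079
D_5 = 2.6468
D_6 = 2.9094
TV_6 = 3.0531/(0.148−0.0494) = 30.9643
P₀ = Σ Dₜ/(1+r)ᵗ + TV_6/(1+r)^6 = 21.0176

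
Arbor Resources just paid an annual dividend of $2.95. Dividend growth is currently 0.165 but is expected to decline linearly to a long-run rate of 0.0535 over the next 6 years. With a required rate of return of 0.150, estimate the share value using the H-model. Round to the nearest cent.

H-model: P₀ = D₀[(1+g_L) + H(g_S−g_L)]/(r−g_L), with H = 6/2 = 3.
P₀ = 2.95 × [(1+0.0535) + 3×(0.165−0.0535)] / (0.15−0.0535)
   = 2.95 × 1.3880 / 0.0965 = 42.4311

$42.43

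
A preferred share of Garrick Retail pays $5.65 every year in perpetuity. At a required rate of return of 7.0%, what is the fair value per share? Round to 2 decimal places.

Zero-growth DDM (perpetuity): P₀ = D/r = 5.65 / 0.07 = 80.7143

$80.71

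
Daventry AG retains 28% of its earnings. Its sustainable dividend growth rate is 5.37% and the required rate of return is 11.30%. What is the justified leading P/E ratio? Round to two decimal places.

12.14

Payout ratio b = 1 − 0.28 = 0.72.
Justified leading P/E = b/(r−g) = 0.72/(0.113−0.0537) = 12.1417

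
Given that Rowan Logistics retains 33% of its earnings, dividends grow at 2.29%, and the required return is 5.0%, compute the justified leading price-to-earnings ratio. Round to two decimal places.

Payout ratio b = 1 − 0.33 = 0.67.
Justified leading P/E = b/(r−g) = 0.67/(0.05−0.0229) = 24.7232

24.72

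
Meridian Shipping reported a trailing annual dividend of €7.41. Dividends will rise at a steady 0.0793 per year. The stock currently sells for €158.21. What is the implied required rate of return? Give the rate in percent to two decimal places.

Rearranging the constant-growth DDM: r = D₁/P₀ + g.
D₁ = 7.41 × (1 + 0.0793) = 7.9976.
r = 7.9976 / 158.21 + 0.0793 = 0.05055 + 0.0793 = 0.12985

12.99%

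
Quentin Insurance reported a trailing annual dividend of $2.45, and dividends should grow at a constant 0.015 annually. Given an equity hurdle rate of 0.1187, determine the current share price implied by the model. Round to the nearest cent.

Gordon growth model: P₀ = D₁/(r − g). D₁ = 2.45 × (1 + 0.015) = 2.4867.
P₀ = 2.4867 / (0.1187 − 0.015) = 2.4867 / 0.1037 = 23.9802

$23.98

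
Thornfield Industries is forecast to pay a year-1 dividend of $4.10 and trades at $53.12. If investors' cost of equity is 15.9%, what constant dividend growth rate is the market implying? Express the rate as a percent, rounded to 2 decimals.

From P₀ = D₁/(r − g), the implied growth is g = r − D₁/P₀.
g = 0.159 − 4.10/53.12 = 0.159 − 0.07718 = 0.08182

8.18%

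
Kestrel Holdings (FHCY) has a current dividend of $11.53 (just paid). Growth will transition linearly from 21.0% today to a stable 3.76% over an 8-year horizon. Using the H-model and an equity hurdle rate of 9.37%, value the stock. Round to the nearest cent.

$354.98

H-model: P₀ = D₀[(1+g_L) + H(g_S−g_L)]/(r−g_L), with H = 8/2 = 4.
P₀ = 11.53 × [(1+0.0376) + 4×(0.21−0.0376)] / (0.0937−0.0376)
   = 11.53 × 1.7272 / 0.0561 = 354.9842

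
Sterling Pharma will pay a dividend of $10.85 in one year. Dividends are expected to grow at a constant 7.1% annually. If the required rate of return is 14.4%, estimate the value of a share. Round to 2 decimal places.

Gordon growth model: P₀ = D₁/(r − g), with D₁ = 10.85 given directly.
P₀ = 10.8500 / (0.144 − 0.071) = 10.8500 / 0.073 = 148.6301

$148.63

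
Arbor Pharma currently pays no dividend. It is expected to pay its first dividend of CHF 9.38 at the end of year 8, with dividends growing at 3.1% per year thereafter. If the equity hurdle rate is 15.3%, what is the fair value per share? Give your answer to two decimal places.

CHF 28.38

Deferred-dividend DDM. At t=7 the remaining stream is a growing perpetuity with first payment D_8 = 9.38.
V_7 = D_8/(r−g) = 9.38/(0.153−0.031) = 76.8852
P₀ = V_7/(1+r)^7 = 76.8852/(1+0.153)^7 = 28.3817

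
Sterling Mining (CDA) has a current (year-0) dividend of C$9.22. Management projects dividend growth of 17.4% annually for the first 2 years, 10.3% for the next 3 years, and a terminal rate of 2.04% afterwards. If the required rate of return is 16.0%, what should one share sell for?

C$103.76

Three-stage DDM. Project D₁…D_5; terminal Gordon value at t=5 with g = 0.0204; discount at r = 0.16.
D_1 = 10.8243
D_2 = 12.7077
D_3 = 14.0166
D_4 = 15.4603
D_5 = 17.0527
TV_5 = 17.4006/(0.16−0.0204) = 124.6461
P₀ = Σ Dₜ/(1+r)ᵗ + TV_5/(1+r)^5 = 103.7583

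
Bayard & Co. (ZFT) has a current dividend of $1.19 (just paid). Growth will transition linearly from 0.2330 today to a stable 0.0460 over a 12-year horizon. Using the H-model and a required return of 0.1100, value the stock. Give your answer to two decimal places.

$40.31

H-model: P₀ = D₀[(1+g_L) + H(g_S−g_L)]/(r−g_L), with H = 12/2 = 6.
P₀ = 1.19 × [(1+0.046) + 6×(0.233−0.046)] / (0.11−0.046)
   = 1.19 × 2.1680 / 0.064 = 40.3113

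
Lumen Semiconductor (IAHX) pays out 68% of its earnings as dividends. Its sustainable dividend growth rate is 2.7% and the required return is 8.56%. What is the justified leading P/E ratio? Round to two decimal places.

11.60

Justified leading P/E = b/(r−g) = 0.68/(0.0856−0.027) = 11.6041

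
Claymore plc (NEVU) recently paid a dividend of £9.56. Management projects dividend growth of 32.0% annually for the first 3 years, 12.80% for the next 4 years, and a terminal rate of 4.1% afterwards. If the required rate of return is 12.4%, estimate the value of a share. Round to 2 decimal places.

Three-stage DDM. Project D₁…D_7; terminal Gordon value at t=7 with g = 0.041; discount at r = 0.124.
D_1 = 12.6192
D_2 = 16.6573
D_3 = 21.9877
D_4 = 24.8021
D_5 = 27.9768
D_6 = 31.5578
D_7 = 35.5972
TV_7 = 37.0567/(0.124−0.041) = 446.4663
P₀ = Σ Dₜ/(1+r)ᵗ + TV_7/(1+r)^7 = 299.3655

£299.37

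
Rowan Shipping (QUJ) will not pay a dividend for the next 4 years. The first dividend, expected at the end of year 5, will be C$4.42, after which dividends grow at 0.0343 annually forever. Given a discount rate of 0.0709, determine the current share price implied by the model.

C$91.82

Deferred-dividend DDM. At t=4 the remaining stream is a growing perpetuity with first payment D_5 = 4.42.
V_4 = D_5/(r−g) = 4.42/(0.0709−0.0343) = 120.7650
P₀ = V_4/(1+r)^4 = 120.7650/(1+0.0709)^4 = 91.8217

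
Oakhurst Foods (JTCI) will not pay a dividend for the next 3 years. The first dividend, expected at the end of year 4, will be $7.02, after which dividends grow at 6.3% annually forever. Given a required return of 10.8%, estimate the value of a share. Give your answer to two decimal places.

Deferred-dividend DDM. At t=3 the remaining stream is a growing perpetuity with first payment D_4 = 7.02.
V_3 = D_4/(r−g) = 7.02/(0.108−0.063) = 156.0000
P₀ = V_3/(1+r)^3 = 156.0000/(1+0.108)^3 = 114.6847

$114.68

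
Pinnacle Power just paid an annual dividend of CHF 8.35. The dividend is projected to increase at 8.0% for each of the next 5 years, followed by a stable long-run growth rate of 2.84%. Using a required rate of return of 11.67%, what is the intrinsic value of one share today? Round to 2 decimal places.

CHF 120.10

Two-stage DDM. Project D₁…D_5 at 0.08, terminal growth 0.0284, discount at r = 0.1167.
D_1 = 9.0180
D_2 = 9.7394
D_3 = 10.5186
D_4 = 11.3601
D_5 = 12.2689
Terminal value at t=5: TV = D_6/(r−g) = 12.6173/(0.1167−0.0284) = 142.8916
P₀ = 9.0180/(1+0.1167)^1 + 9.7394/(1+0.1167)^2 + 10.5186/(1+0.1167)^3 + 11.3601/(1+0.1167)^4 + 12.2689/(1+0.1167)^5 + 142.8916/(1+0.1167)^5 = 120.0953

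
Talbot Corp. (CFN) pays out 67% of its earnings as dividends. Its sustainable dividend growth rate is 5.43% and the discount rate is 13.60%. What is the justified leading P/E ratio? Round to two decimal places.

Justified leading P/E = b/(r−g) = 0.67/(0.136−0.0543) = 8.2007

8.20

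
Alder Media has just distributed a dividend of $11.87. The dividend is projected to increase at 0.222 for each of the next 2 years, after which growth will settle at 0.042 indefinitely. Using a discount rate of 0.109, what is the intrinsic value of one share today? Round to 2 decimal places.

$251.63

Two-stage DDM. Project D₁…D_2 at 0.222, terminal growth 0.042, discount at r = 0.109.
D_1 = 14.5051
D_2 = 17.7253
Terminal value at t=2: TV = D_3/(r−g) = 18.4697/(0.109−0.042) = 275.6678
P₀ = 14.5051/(1+0.109)^1 + 17.7253/(1+0.109)^2 + 275.6678/(1+0.109)^2 = 251.6335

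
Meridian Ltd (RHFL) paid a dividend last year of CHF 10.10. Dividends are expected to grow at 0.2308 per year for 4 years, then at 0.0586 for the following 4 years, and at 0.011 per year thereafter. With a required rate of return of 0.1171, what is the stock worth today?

Three-stage DDM. Project D₁…D_8; terminal Gordon value at t=8 with g = 0.011; discount at r = 0.1171.
D_1 = 12.4311
D_2 = 15.3002
D_3 = 18.8315
D_4 = 23.1778
D_5 = 24.5360
D_6 = 25.9738
D_7 = 27.4958
D_8 = 29.1071
TV_8 = 29.4273/(0.1171−0.011) = 277.3541
P₀ = Σ Dₜ/(1+r)ᵗ + TV_8/(1+r)^8 = 218.2841

CHF 218.28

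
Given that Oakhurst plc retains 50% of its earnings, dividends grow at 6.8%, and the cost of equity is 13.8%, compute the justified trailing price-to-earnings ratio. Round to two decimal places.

Payout ratio b = 1 − 0.50 = 0.50.
Justified trailing P/E = b(1+g)/(r−g) = 0.50×(1+0.068)/(0.138−0.068) = 7.6286

7.63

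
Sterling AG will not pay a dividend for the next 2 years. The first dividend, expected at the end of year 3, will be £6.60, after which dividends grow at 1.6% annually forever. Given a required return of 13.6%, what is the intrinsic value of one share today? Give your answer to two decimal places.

Deferred-dividend DDM. At t=2 the remaining stream is a growing perpetuity with first payment D_3 = 6.60.
V_2 = D_3/(r−g) = 6.60/(0.136−0.016) = 55.0000
P₀ = V_2/(1+r)^2 = 55.0000/(1+0.136)^2 = 42.6193

£42.62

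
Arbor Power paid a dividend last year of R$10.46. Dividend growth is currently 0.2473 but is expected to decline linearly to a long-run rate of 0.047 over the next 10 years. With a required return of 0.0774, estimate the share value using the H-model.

H-model: P₀ = D₀[(1+g_L) + H(g_S−g_L)]/(r−g_L), with H = 10/2 = 5.
P₀ = 10.46 × [(1+0.047) + 5×(0.2473−0.047)] / (0.0774−0.047)
   = 10.46 × 2.0485 / 0.0304 = 704.8457

R$704.85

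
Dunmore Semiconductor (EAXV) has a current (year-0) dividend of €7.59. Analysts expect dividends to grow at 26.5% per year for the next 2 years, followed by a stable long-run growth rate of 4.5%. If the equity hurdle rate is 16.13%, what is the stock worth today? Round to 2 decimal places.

€98.20

Two-stage DDM. Project D₁…D_2 at 0.265, terminal growth 0.045, discount at r = 0.1613.
D_1 = 9.6014
D_2 = 12.1457
Terminal value at t=2: TV = D_3/(r−g) = 12.6923/(0.1613−0.045) = 109.1338
P₀ = 9.6014/(1+0.1613)^1 + 12.1457/(1+0.1613)^2 + 109.1338/(1+0.1613)^2 = 98.1965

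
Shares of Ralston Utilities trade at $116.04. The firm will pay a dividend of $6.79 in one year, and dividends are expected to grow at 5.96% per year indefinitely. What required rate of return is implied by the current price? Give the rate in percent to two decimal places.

Rearranging the constant-growth DDM: r = D₁/P₀ + g.
r = 6.7900 / 116.04 + 0.0596 = 0.05851 + 0.0596 = 0.11811

11.81%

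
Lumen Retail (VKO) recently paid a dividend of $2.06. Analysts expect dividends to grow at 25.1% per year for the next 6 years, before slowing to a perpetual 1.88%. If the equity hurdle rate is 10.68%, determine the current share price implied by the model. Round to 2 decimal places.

Two-stage DDM. Project D₁…D_6 at 0.251, terminal growth 0.0188, discount at r = 0.1068.
D_1 = 2.5771
D_2 = 3.2239
D_3 = 4.0331
D_4 = 5.0454
D_5 = 6.3118
D_6 = 7.8961
Terminal value at t=6: TV = D_7/(r−g) = 8.0445/(0.1068−0.0188) = 91.4150
P₀ = 2.5771/(1+0.1068)^1 + 3.2239/(1+0.1068)^2 + 4.0331/(1+0.1068)^3 + 5.0454/(1+0.1068)^4 + 6.3118/(1+0.1068)^5 + 7.8961/(1+0.1068)^6 + 91.4150/(1+0.1068)^6 = 69.1206

$69.12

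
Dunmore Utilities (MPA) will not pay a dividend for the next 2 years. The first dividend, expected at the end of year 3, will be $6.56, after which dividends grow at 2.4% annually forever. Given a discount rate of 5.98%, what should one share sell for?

$163.14

Deferred-dividend DDM. At t=2 the remaining stream is a growing perpetuity with first payment D_3 = 6.56.
V_2 = D_3/(r−g) = 6.56/(0.0598−0.024) = 183.2402
P₀ = V_2/(1+r)^2 = 183.2402/(1+0.0598)^2 = 163.1447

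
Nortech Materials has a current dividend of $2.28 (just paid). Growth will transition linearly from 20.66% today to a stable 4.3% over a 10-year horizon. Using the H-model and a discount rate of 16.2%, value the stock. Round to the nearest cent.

H-model: P₀ = D₀[(1+g_L) + H(g_S−g_L)]/(r−g_L), with H = 10/2 = 5.
P₀ = 2.28 × [(1+0.043) + 5×(0.2066−0.043)] / (0.162−0.043)
   = 2.28 × 1.8610 / 0.119 = 35.6561

$35.66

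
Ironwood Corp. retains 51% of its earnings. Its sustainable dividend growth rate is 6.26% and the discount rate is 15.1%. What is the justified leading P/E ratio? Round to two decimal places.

Payout ratio b = 1 − 0.51 = 0.49.
Justified leading P/E = b/(r−g) = 0.49/(0.151−0.0626) = 5.5430

5.54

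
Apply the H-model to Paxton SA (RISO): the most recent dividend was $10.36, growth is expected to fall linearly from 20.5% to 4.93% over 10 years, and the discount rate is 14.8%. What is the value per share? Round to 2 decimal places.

H-model: P₀ = D₀[(1+g_L) + H(g_S−g_L)]/(r−g_L), with H = 10/2 = 5.
P₀ = 10.36 × [(1+0.0493) + 5×(0.205−0.0493)] / (0.148−0.0493)
   = 10.36 × 1.8278 / 0.0987 = 191.8542

$191.85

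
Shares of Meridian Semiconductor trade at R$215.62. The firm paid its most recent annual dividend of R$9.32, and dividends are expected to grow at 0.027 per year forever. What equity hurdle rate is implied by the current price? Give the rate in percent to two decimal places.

7.14%

Rearranging the constant-growth DDM: r = D₁/P₀ + g.
D₁ = 9.32 × (1 + 0.027) = 9.5716.
r = 9.5716 / 215.62 + 0.027 = 0.04439 + 0.027 = 0.07139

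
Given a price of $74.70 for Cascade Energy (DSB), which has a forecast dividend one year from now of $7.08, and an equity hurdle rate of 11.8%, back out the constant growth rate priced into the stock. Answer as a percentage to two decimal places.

2.32%

From P₀ = D₁/(r − g), the implied growth is g = r − D₁/P₀.
g = 0.118 − 7.08/74.70 = 0.118 − 0.09478 = 0.02322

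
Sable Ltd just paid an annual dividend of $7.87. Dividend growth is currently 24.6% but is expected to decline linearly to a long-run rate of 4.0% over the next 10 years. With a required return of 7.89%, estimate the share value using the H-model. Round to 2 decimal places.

$418.79

H-model: P₀ = D₀[(1+g_L) + H(g_S−g_L)]/(r−g_L), with H = 10/2 = 5.
P₀ = 7.87 × [(1+0.04) + 5×(0.246−0.04)] / (0.0789−0.04)
   = 7.87 × 2.0700 / 0.0389 = 418.7892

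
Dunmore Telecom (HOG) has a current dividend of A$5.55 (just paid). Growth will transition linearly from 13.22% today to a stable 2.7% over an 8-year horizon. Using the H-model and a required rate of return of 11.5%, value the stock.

A$91.31

H-model: P₀ = D₀[(1+g_L) + H(g_S−g_L)]/(r−g_L), with H = 8/2 = 4.
P₀ = 5.55 × [(1+0.027) + 4×(0.1322−0.027)] / (0.115−0.027)
   = 5.55 × 1.4478 / 0.088 = 91.3101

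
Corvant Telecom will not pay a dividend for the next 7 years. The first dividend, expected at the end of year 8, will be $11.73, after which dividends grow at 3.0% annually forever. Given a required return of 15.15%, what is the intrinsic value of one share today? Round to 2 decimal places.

$35.96

Deferred-dividend DDM. At t=7 the remaining stream is a growing perpetuity with first payment D_8 = 11.73.
V_7 = D_8/(r−g) = 11.73/(0.1515−0.03) = 96.5432
P₀ = V_7/(1+r)^7 = 96.5432/(1+0.1515)^7 = 35.9645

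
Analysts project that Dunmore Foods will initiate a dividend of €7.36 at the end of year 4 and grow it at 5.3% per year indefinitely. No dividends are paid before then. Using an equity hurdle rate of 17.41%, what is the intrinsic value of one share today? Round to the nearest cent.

€37.55

Deferred-dividend DDM. At t=3 the remaining stream is a growing perpetuity with first payment D_4 = 7.36.
V_3 = D_4/(r−g) = 7.36/(0.1741−0.053) = 60.7762
P₀ = V_3/(1+r)^3 = 60.7762/(1+0.1741)^3 = 37.5507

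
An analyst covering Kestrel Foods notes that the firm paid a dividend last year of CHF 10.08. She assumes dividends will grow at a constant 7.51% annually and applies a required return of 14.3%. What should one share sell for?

Gordon growth model: P₀ = D₁/(r − g). D₁ = 10.08 × (1 + 0.0751) = 10.8370.
P₀ = 10.8370 / (0.143 − 0.0751) = 10.8370 / 0.0679 = 159.6025

CHF 159.60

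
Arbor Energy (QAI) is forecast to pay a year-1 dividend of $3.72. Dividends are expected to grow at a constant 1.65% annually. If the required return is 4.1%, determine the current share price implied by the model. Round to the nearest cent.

Gordon growth model: P₀ = D₁/(r − g), with D₁ = 3.72 given directly.
P₀ = 3.7200 / (0.041 − 0.0165) = 3.7200 / 0.0245 = 151.8367

$151.84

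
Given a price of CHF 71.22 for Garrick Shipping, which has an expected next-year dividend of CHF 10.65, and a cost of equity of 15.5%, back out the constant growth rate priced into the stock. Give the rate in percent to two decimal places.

0.55%

From P₀ = D₁/(r − g), the implied growth is g = r − D₁/P₀.
g = 0.155 − 10.65/71.22 = 0.155 − 0.14954 = 0.00546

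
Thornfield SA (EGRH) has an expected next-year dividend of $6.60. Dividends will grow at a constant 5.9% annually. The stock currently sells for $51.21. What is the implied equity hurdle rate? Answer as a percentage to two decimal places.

Rearranging the constant-growth DDM: r = D₁/P₀ + g.
r = 6.6000 / 51.21 + 0.059 = 0.12888 + 0.059 = 0.18788

18.79%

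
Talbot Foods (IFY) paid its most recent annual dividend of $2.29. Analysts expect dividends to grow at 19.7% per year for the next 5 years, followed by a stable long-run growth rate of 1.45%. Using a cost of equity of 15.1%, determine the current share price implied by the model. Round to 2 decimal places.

Two-stage DDM. Project D₁…D_5 at 0.197, terminal growth 0.0145, discount at r = 0.151.
D_1 = 2.7411
D_2 = 3.2811
D_3 = 3.9275
D_4 = 4.7012
D_5 = 5.6274
Terminal value at t=5: TV = D_6/(r−g) = 5.7090/(0.151−0.0145) = 41.8240
P₀ = 2.7411/(1+0.151)^1 + 3.2811/(1+0.151)^2 + 3.9275/(1+0.151)^3 + 4.7012/(1+0.151)^4 + 5.6274/(1+0.151)^5 + 41.8240/(1+0.151)^5 = 33.6019

$33.60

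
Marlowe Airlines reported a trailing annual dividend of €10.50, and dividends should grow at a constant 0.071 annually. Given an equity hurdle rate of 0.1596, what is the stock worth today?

€126.92

Gordon growth model: P₀ = D₁/(r − g). D₁ = 10.50 × (1 + 0.071) = 11.2455.
P₀ = 11.2455 / (0.1596 − 0.071) = 11.2455 / 0.0886 = 126.9244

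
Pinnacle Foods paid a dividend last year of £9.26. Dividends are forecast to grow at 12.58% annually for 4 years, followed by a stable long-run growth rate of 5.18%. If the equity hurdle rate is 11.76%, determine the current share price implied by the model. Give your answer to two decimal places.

£190.14

Two-stage DDM. Project D₁…D_4 at 0.1258, terminal growth 0.0518, discount at r = 0.1176.
D_1 = 10.4249
D_2 = 11.7364
D_3 = 13.2128
D_4 = 14.8750
Terminal value at t=4: TV = D_5/(r−g) = 15.6455/(0.1176−0.0518) = 237.7734
P₀ = 10.4249/(1+0.1176)^1 + 11.7364/(1+0.1176)^2 + 13.2128/(1+0.1176)^3 + 14.8750/(1+0.1176)^4 + 237.7734/(1+0.1176)^4 = 190.1359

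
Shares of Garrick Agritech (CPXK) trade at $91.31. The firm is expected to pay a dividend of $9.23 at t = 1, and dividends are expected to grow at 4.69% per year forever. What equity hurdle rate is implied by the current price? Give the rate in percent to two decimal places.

14.80%

Rearranging the constant-growth DDM: r = D₁/P₀ + g.
r = 9.2300 / 91.31 + 0.0469 = 0.10108 + 0.0469 = 0.14798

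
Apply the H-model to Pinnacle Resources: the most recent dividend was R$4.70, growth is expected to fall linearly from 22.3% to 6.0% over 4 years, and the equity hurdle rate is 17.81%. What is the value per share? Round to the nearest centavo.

H-model: P₀ = D₀[(1+g_L) + H(g_S−g_L)]/(r−g_L), with H = 4/2 = 2.
P₀ = 4.70 × [(1+0.06) + 2×(0.223−0.06)] / (0.1781−0.06)
   = 4.70 × 1.3860 / 0.1181 = 55.1583

R$55.16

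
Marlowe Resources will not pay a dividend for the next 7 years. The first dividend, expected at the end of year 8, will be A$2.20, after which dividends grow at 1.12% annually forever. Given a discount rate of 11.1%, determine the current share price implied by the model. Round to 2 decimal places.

Deferred-dividend DDM. At t=7 the remaining stream is a growing perpetuity with first payment D_8 = 2.20.
V_7 = D_8/(r−g) = 2.20/(0.111−0.0112) = 22.0441
P₀ = V_7/(1+r)^7 = 22.0441/(1+0.111)^7 = 10.5510

A$10.55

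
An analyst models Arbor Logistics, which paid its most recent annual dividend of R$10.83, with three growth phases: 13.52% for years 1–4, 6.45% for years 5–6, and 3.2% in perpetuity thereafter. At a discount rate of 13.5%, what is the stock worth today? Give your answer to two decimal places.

R$158.55

Three-stage DDM. Project D₁…D_6; terminal Gordon value at t=6 with g = 0.032; discount at r = 0.135.
D_1 = 12.2942
D_2 = 13.9564
D_3 = 15.8433
D_4 = 17.9853
D_5 = 19.1454
D_6 = 20.3802
TV_6 = 21.0324/(0.135−0.032) = 204.1981
P₀ = Σ Dₜ/(1+r)ᵗ + TV_6/(1+r)^6 = 158.5528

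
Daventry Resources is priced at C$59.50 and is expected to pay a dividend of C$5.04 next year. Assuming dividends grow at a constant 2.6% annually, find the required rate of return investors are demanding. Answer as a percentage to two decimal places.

11.07%

Rearranging the constant-growth DDM: r = D₁/P₀ + g.
r = 5.0400 / 59.50 + 0.026 = 0.08471 + 0.026 = 0.11071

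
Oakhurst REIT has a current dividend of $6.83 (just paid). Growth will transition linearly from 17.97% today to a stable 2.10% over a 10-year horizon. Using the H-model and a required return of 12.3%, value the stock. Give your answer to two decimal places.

$121.50

H-model: P₀ = D₀[(1+g_L) + H(g_S−g_L)]/(r−g_L), with H = 10/2 = 5.
P₀ = 6.83 × [(1+0.021) + 5×(0.1797−0.021)] / (0.123−0.021)
   = 6.83 × 1.8145 / 0.102 = 121.5003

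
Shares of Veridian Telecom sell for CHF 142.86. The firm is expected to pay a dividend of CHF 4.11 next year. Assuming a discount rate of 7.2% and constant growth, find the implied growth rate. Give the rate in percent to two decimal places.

From P₀ = D₁/(r − g), the implied growth is g = r − D₁/P₀.
g = 0.072 − 4.11/142.86 = 0.072 − 0.02877 = 0.04323

4.32%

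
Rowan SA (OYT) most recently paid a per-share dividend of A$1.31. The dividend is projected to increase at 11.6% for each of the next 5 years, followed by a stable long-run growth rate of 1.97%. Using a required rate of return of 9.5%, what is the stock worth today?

Two-stage DDM. Project D₁…D_5 at 0.116, terminal growth 0.0197, discount at r = 0.095.
D_1 = 1.4620
D_2 = 1.6315
D_3 = 1.8208
D_4 = 2.0320
D_5 = 2.2677
Terminal value at t=5: TV = D_6/(r−g) = 2.3124/(0.095−0.0197) = 30.7093
P₀ = 1.4620/(1+0.095)^1 + 1.6315/(1+0.095)^2 + 1.8208/(1+0.095)^3 + 2.0320/(1+0.095)^4 + 2.2677/(1+0.095)^5 + 30.7093/(1+0.095)^5 = 26.4440

A$26.44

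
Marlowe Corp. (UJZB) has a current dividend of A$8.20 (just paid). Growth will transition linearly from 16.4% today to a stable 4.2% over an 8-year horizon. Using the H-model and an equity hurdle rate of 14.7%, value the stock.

H-model: P₀ = D₀[(1+g_L) + H(g_S−g_L)]/(r−g_L), with H = 8/2 = 4.
P₀ = 8.20 × [(1+0.042) + 4×(0.164−0.042)] / (0.147−0.042)
   = 8.20 × 1.5300 / 0.105 = 119.4857

A$119.49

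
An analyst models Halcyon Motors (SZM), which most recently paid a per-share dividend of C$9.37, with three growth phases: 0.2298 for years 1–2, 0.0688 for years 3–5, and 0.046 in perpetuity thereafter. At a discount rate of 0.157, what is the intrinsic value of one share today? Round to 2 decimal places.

C$126.34

Three-stage DDM. Project D₁…D_5; terminal Gordon value at t=5 with g = 0.046; discount at r = 0.157.
D_1 = 11.5232
D_2 = 14.1713
D_3 = 15.1462
D_4 = 16.1883
D_5 = 17.3021
TV_5 = 18.0980/(0.157−0.046) = 163.0447
P₀ = Σ Dₜ/(1+r)ᵗ + TV_5/(1+r)^5 = 126.3432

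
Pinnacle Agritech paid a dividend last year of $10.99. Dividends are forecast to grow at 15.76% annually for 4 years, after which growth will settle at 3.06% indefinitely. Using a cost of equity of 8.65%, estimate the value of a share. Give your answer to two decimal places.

$312.73

Two-stage DDM. Project D₁…D_4 at 0.1576, terminal growth 0.0306, discount at r = 0.0865.
D_1 = 12.7220
D_2 = 14.7270
D_3 = 17.0480
D_4 = 19.7348
Terminal value at t=4: TV = D_5/(r−g) = 20.3386/(0.0865−0.0306) = 363.8397
P₀ = 12.7220/(1+0.0865)^1 + 14.7270/(1+0.0865)^2 + 17.0480/(1+0.0865)^3 + 19.7348/(1+0.0865)^4 + 363.8397/(1+0.0865)^4 = 312.7286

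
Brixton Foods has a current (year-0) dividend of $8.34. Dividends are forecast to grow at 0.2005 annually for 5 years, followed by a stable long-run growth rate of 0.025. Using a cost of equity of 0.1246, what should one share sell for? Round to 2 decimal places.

Two-stage DDM. Project D₁…D_5 at 0.2005, terminal growth 0.025, discount at r = 0.1246.
D_1 = 10.0122
D_2 = 12.0196
D_3 = 14.4295
D_4 = 17.3227
D_5 = 20.7959
Terminal value at t=5: TV = D_6/(r−g) = 21.3158/(0.1246−0.025) = 214.0136
P₀ = 10.0122/(1+0.1246)^1 + 12.0196/(1+0.1246)^2 + 14.4295/(1+0.1246)^3 + 17.3227/(1+0.1246)^4 + 20.7959/(1+0.1246)^5 + 214.0136/(1+0.1246)^5 = 169.9161

$169.92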